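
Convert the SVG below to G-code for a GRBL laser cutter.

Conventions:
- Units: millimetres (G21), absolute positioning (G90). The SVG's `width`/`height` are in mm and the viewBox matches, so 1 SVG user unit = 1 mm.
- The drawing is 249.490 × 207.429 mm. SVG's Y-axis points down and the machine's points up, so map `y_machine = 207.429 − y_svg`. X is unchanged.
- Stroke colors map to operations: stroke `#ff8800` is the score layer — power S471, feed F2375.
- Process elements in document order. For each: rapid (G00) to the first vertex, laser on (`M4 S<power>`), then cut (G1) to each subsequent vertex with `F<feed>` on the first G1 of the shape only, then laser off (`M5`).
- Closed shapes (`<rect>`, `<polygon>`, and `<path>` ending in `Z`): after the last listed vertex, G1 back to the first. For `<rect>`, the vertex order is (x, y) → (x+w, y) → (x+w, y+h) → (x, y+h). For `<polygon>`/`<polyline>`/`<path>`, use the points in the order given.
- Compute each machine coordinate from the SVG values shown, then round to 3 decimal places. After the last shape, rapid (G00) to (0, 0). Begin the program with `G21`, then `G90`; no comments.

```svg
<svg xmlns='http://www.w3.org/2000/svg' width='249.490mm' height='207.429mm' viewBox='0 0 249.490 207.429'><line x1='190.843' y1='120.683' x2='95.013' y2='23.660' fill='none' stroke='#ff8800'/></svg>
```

1 u = 1 mm; y_m = 207.429 − y.

[1] `<line>` line segment, #ff8800→score S471 F2375: (190.843,86.746) → (95.013,183.769)

G21
G90
G00 X190.843 Y86.746
M4 S471
G1 X95.013 Y183.769 F2375
M5
G00 X0.000 Y0.000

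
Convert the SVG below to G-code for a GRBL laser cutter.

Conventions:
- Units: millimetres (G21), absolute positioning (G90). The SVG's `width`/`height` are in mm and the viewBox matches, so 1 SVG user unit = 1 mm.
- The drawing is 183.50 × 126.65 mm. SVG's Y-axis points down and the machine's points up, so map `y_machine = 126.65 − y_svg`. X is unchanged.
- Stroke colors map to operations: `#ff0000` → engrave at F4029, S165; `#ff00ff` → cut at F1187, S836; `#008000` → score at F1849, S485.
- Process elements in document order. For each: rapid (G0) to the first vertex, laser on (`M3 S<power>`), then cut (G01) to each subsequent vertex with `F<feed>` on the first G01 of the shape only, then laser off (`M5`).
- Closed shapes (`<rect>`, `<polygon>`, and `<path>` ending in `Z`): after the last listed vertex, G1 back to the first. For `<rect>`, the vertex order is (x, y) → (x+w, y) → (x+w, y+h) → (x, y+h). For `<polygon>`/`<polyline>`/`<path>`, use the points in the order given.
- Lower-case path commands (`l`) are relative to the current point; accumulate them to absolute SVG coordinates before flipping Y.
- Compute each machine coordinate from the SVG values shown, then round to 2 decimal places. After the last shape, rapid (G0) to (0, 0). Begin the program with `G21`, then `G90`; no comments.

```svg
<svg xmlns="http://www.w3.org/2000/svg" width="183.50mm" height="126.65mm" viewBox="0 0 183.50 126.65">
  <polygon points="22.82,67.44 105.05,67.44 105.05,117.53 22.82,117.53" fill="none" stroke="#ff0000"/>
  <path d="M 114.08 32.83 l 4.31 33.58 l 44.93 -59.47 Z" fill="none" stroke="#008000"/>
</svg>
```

Since the viewBox matches the mm dimensions, user units are millimetres directly. The only transform is the Y-flip y_m = 126.65 − y_svg.

Shape 1 is a rectangle drawn with `<polygon>`. Its stroke #ff0000 means engrave at S165, F4029. After flipping Y the toolpath is (22.82,59.21) → (105.05,59.21) → (105.05,9.12) → (22.82,9.12) → (22.82,59.21), returning to the start.

Shape 2 is a closed polygon drawn with `<path>`. Its stroke #008000 means score at S485, F1849. After flipping Y the toolpath is (114.08,93.82) → (118.39,60.24) → (163.32,119.71) → (114.08,93.82), returning to the start.

G21
G90
G0 X22.82 Y59.21
M3 S165
G01 X105.05 Y59.21 F4029
G01 X105.05 Y9.12
G01 X22.82 Y9.12
G01 X22.82 Y59.21
M5
G0 X114.08 Y93.82
M3 S485
G01 X118.39 Y60.24 F1849
G01 X163.32 Y119.71
G01 X114.08 Y93.82
M5
G0 X0.00 Y0.00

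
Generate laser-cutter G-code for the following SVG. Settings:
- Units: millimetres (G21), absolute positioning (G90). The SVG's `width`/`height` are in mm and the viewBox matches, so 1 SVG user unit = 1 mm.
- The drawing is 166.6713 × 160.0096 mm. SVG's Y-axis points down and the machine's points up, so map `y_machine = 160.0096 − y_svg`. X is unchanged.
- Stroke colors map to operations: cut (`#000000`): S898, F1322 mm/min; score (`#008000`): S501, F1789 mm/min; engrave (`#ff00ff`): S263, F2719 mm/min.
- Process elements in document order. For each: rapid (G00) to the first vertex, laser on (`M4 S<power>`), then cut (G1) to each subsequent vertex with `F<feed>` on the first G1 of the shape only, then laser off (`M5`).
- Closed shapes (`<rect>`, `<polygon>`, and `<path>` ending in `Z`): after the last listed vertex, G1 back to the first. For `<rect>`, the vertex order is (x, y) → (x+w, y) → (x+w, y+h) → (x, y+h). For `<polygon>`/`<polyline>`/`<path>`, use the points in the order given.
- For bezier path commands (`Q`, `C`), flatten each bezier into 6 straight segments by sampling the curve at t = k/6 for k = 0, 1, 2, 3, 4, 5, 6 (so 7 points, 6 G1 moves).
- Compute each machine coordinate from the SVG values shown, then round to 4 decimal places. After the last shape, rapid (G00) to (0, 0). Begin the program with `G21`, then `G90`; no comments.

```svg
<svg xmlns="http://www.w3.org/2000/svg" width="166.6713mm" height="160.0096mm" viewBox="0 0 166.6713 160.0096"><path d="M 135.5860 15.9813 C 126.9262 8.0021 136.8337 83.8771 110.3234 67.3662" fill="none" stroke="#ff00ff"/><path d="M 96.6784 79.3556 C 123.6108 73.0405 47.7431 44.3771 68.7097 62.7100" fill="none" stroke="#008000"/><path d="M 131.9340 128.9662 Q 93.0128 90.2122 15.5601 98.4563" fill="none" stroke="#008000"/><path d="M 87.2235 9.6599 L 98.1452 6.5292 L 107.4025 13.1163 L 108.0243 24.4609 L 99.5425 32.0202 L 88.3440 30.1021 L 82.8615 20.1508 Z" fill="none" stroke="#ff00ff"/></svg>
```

G21
G90
G00 X135.5860 Y144.0283
M4 S263
G1 X132.5488 Y141.8460 F2719
G1 X131.0788 Y130.5835
G1 X129.6486 Y115.1365
G1 X126.7309 Y100.4004
G1 X120.7983 Y91.2708
G1 X110.3234 Y92.6434
M5
G00 X96.6784 Y80.6540
M4 S501
G1 X102.5022 Y85.3529 F1789
G1 X96.7380 Y91.8502
G1 X84.9312 Y98.2198
G1 X72.6273 Y102.5354
G1 X65.3717 Y102.8707
G1 X68.7097 Y97.2996
M5
G00 X131.9340 Y31.0434
M4 S501
G1 X117.8899 Y42.6559 F1789
G1 X101.7053 Y51.6574
G1 X83.3799 Y58.0479
G1 X62.9140 Y61.8274
G1 X40.3073 Y62.9958
G1 X15.5601 Y61.5533
M5
G00 X87.2235 Y150.3497
M4 S263
G1 X98.1452 Y153.4804 F2719
G1 X107.4025 Y146.8933
G1 X108.0243 Y135.5487
G1 X99.5425 Y127.9894
G1 X88.3440 Y129.9075
G1 X82.8615 Y139.8588
G1 X87.2235 Y150.3497
M5
G00 X0.0000 Y0.0000

Since the viewBox matches the mm dimensions, user units are millimetres directly. The only transform is the Y-flip y_m = 160.0096 − y_svg.

Shape 1 is a cubic bezier drawn with `<path>`. Its stroke #ff00ff means engrave at S263, F2719. After flipping Y the toolpath is (135.5860,144.0283) → (132.5488,141.8460) → (131.0788,130.5835) → (129.6486,115.1365) → (126.7309,100.4004) → (120.7983,91.2708) → (110.3234,92.6434).

Shape 2 is a cubic bezier drawn with `<path>`. Its stroke #008000 means score at S501, F1789. After flipping Y the toolpath is (96.6784,80.6540) → (102.5022,85.3529) → (96.7380,91.8502) → (84.9312,98.2198) → (72.6273,102.5354) → (65.3717,102.8707) → (68.7097,97.2996).

Shape 3 is a quadratic bezier drawn with `<path>`. Its stroke #008000 means score at S501, F1789. After flipping Y the toolpath is (131.9340,31.0434) → (117.8899,42.6559) → (101.7053,51.6574) → (83.3799,58.0479) → (62.9140,61.8274) → (40.3073,62.9958) → (15.5601,61.5533).

Shape 4 is a regular polygon drawn with `<path>`. Its stroke #ff00ff means engrave at S263, F2719. After flipping Y the toolpath is (87.2235,150.3497) → (98.1452,153.4804) → (107.4025,146.8933) → (108.0243,135.5487) → (99.5425,127.9894) → (88.3440,129.9075) → (82.8615,139.8588) → (87.2235,150.3497), returning to the start.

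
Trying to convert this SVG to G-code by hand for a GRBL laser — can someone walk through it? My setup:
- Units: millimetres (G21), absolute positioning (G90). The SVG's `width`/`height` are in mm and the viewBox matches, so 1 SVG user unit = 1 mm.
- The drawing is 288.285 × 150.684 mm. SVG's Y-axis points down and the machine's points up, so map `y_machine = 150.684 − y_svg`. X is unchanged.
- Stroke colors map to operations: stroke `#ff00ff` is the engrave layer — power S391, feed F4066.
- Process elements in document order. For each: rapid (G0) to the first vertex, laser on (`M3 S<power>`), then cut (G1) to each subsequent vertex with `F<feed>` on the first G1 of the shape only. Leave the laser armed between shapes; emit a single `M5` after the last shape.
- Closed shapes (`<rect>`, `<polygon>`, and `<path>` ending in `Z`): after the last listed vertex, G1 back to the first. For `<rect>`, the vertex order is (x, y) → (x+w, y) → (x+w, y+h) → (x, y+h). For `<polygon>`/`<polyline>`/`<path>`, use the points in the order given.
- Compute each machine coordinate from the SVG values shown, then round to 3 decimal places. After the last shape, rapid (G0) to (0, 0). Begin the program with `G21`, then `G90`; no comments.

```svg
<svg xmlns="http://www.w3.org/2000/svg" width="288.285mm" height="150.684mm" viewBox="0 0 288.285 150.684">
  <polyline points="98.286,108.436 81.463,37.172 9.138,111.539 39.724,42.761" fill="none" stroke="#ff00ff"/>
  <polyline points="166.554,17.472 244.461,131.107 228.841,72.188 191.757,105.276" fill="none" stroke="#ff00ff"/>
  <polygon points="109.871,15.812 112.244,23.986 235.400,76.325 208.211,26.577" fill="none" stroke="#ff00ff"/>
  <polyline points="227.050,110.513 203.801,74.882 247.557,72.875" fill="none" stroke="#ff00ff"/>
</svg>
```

1 u = 1 mm; y_m = 150.684 − y.

[1] `<polyline>` open polyline, #ff00ff→engrave S391 F4066: (98.286,42.248) → (81.463,113.512) → (9.138,39.145) → (39.724,107.923)

[2] `<polyline>` open polyline, #ff00ff→engrave S391 F4066: (166.554,133.212) → (244.461,19.577) → (228.841,78.496) → (191.757,45.408)

[3] `<polygon>` closed polygon, #ff00ff→engrave S391 F4066: (109.871,134.872) → (112.244,126.698) → (235.400,74.359) → (208.211,124.107) → (109.871,134.872) (closed)

[4] `<polyline>` open polyline, #ff00ff→engrave S391 F4066: (227.050,40.171) → (203.801,75.802) → (247.557,77.809)

G21
G90
G0 X98.286 Y42.248
M3 S391
G1 X81.463 Y113.512 F4066
G1 X9.138 Y39.145
G1 X39.724 Y107.923
G0 X166.554 Y133.212
M3 S391
G1 X244.461 Y19.577 F4066
G1 X228.841 Y78.496
G1 X191.757 Y45.408
G0 X109.871 Y134.872
M3 S391
G1 X112.244 Y126.698 F4066
G1 X235.400 Y74.359
G1 X208.211 Y124.107
G1 X109.871 Y134.872
G0 X227.050 Y40.171
M3 S391
G1 X203.801 Y75.802 F4066
G1 X247.557 Y77.809
M5
G0 X0.000 Y0.000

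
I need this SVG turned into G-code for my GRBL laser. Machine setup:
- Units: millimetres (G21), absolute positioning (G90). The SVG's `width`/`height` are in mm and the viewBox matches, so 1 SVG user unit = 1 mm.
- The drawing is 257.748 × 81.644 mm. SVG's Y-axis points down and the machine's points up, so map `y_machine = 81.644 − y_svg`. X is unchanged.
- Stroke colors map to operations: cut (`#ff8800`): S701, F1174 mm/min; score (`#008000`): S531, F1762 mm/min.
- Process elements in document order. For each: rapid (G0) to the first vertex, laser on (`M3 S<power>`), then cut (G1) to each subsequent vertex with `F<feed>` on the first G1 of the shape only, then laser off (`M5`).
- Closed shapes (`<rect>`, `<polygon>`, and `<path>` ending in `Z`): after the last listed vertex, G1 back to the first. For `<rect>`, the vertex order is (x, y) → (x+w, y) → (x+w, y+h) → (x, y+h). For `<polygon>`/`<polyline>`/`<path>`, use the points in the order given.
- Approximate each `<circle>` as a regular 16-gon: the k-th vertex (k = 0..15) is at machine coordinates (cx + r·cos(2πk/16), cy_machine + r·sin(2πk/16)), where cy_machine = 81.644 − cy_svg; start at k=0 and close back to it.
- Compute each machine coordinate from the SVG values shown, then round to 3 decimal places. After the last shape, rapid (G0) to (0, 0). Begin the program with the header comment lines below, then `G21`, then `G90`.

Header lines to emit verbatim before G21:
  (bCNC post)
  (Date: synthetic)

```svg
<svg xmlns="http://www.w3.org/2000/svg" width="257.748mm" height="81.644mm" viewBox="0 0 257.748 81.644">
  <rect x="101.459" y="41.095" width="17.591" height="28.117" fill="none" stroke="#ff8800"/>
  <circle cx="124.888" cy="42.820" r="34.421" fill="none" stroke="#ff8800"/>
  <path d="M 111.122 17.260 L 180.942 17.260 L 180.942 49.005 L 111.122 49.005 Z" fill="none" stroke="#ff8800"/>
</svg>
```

(bCNC post)
(Date: synthetic)
G21
G90
G0 X101.459 Y40.549
M3 S701
G1 X119.050 Y40.549 F1174
G1 X119.050 Y12.432
G1 X101.459 Y12.432
G1 X101.459 Y40.549
M5
G0 X159.309 Y38.824
M3 S701
G1 X156.689 Y51.996 F1174
G1 X149.227 Y63.163
G1 X138.060 Y70.625
G1 X124.888 Y73.245
G1 X111.716 Y70.625
G1 X100.549 Y63.163
G1 X93.087 Y51.996
G1 X90.467 Y38.824
G1 X93.087 Y25.652
G1 X100.549 Y14.485
G1 X111.716 Y7.023
G1 X124.888 Y4.403
G1 X138.060 Y7.023
G1 X149.227 Y14.485
G1 X156.689 Y25.652
G1 X159.309 Y38.824
M5
G0 X111.122 Y64.384
M3 S701
G1 X180.942 Y64.384 F1174
G1 X180.942 Y32.639
G1 X111.122 Y32.639
G1 X111.122 Y64.384
M5
G0 X0.000 Y0.000

viewBox `0 0 257.748 81.644` with mm width/height → 1 unit = 1 mm. Flip: y_m = 81.644 − y_svg.

**Shape 1** — `<rect>` rectangle, stroke `#ff8800` → cut (S701, F1174). Machine vertices: (101.459,40.549) → (119.050,40.549) → (119.050,12.432) → (101.459,12.432) → (101.459,40.549). Closed: final G1 returns to the first vertex.

**Shape 2** — `<circle>` circle, stroke `#ff8800` → cut (S701, F1174). Machine vertices: (159.309,38.824) → (156.689,51.996) → (149.227,63.163) → (138.060,70.625) → (124.888,73.245) → (111.716,70.625) → (100.549,63.163) → (93.087,51.996) → (90.467,38.824) → (93.087,25.652) → (100.549,14.485) → (111.716,7.023) → (124.888,4.403) → (138.060,7.023) → (149.227,14.485) → (156.689,25.652) → (159.309,38.824). Closed: final G1 returns to the first vertex.

**Shape 3** — `<path>` rectangle, stroke `#ff8800` → cut (S701, F1174). Machine vertices: (111.122,64.384) → (180.942,64.384) → (180.942,32.639) → (111.122,32.639) → (111.122,64.384). Closed: final G1 returns to the first vertex.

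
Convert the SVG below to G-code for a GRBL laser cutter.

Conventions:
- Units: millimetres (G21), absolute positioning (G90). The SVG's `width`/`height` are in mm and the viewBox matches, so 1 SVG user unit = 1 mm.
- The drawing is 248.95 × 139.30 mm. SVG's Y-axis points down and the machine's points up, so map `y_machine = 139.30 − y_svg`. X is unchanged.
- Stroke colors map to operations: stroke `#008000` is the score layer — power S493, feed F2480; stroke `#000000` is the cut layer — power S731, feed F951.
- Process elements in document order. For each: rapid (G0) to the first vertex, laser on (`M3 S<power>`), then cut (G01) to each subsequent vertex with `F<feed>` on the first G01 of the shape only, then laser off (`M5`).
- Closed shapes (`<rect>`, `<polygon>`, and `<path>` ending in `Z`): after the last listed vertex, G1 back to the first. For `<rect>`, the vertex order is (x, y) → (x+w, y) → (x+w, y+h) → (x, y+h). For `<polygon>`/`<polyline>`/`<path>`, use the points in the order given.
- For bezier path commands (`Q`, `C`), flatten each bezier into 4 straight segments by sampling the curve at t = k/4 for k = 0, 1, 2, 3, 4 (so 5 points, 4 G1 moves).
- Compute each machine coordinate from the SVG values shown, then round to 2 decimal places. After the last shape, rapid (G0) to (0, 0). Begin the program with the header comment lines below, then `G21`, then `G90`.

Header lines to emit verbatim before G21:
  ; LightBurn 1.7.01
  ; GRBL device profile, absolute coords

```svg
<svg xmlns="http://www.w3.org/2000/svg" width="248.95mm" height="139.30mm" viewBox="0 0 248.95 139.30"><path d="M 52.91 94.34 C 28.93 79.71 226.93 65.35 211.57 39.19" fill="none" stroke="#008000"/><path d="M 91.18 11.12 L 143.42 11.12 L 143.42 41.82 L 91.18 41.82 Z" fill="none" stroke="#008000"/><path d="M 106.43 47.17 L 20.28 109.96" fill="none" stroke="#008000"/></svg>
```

1 u = 1 mm; y_m = 139.30 − y.

[1] `<path>` cubic bezier, #008000→score S493 F2480: (52.91,44.96) → (69.74,56.07) → (129.01,68.21) → (189.89,82.51) → (211.57,100.11)

[2] `<path>` rectangle, #008000→score S493 F2480: (91.18,128.18) → (143.42,128.18) → (143.42,97.48) → (91.18,97.48) → (91.18,128.18) (closed)

[3] `<path>` line segment, #008000→score S493 F2480: (106.43,92.13) → (20.28,29.34)

; LightBurn 1.7.01
; GRBL device profile, absolute coords
G21
G90
G0 X52.91 Y44.96
M3 S493
G01 X69.74 Y56.07 F2480
G01 X129.01 Y68.21
G01 X189.89 Y82.51
G01 X211.57 Y100.11
M5
G0 X91.18 Y128.18
M3 S493
G01 X143.42 Y128.18 F2480
G01 X143.42 Y97.48
G01 X91.18 Y97.48
G01 X91.18 Y128.18
M5
G0 X106.43 Y92.13
M3 S493
G01 X20.28 Y29.34 F2480
M5
G0 X0.00 Y0.00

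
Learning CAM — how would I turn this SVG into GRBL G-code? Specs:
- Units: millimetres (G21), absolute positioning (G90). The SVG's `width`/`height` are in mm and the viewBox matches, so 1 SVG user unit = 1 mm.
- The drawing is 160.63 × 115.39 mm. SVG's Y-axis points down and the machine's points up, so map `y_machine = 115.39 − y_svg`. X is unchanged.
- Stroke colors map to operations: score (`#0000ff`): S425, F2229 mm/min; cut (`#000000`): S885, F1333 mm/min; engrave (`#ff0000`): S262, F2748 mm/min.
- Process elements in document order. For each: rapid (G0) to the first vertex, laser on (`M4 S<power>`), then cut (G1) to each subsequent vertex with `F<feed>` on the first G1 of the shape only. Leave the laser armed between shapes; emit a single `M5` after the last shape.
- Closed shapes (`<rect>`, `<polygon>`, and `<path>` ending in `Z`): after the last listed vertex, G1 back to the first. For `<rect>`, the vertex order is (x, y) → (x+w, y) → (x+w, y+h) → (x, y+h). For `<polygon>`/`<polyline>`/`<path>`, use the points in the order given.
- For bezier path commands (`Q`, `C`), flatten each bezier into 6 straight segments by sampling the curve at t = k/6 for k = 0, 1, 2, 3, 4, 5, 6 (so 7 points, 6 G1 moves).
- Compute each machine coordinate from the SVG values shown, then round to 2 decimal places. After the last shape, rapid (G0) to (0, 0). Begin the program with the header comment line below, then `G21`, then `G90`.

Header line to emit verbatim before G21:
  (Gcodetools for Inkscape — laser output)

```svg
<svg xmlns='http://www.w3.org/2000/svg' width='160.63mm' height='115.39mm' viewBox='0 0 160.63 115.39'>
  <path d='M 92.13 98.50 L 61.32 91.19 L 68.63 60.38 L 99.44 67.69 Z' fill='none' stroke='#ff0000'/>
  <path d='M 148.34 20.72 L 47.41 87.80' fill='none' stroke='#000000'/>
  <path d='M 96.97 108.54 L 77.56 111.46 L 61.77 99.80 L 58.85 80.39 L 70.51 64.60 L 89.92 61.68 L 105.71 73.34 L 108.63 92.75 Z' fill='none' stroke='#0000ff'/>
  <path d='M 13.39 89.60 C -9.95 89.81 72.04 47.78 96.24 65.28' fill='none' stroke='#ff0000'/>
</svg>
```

(Gcodetools for Inkscape — laser output)
G21
G90
G0 X92.13 Y16.89
M4 S262
G1 X61.32 Y24.20 F2748
G1 X68.63 Y55.01
G1 X99.44 Y47.70
G1 X92.13 Y16.89
G0 X148.34 Y94.67
M4 S885
G1 X47.41 Y27.59 F1333
G0 X96.97 Y6.85
M4 S425
G1 X77.56 Y3.93 F2229
G1 X61.77 Y15.59
G1 X58.85 Y35.00
G1 X70.51 Y50.79
G1 X89.92 Y53.71
G1 X105.71 Y42.05
G1 X108.63 Y22.64
G1 X96.97 Y6.85
G0 X13.39 Y25.79
M4 S262
G1 X9.74 Y28.73 F2748
G1 X19.12 Y35.89
G1 X36.99 Y44.43
G1 X58.82 Y51.54
G1 X80.08 Y54.37
G1 X96.24 Y50.11
M5
G0 X0.00 Y0.00

1 u = 1 mm; y_m = 115.39 − y.

[1] `<path>` regular polygon, #ff0000→engrave S262 F2748: (92.13,16.89) → (61.32,24.20) → (68.63,55.01) → (99.44,47.70) → (92.13,16.89) (closed)

[2] `<path>` line segment, #000000→cut S885 F1333: (148.34,94.67) → (47.41,27.59)

[3] `<path>` regular polygon, #0000ff→score S425 F2229: (96.97,6.85) → (77.56,3.93) → (61.77,15.59) → (58.85,35.00) → (70.51,50.79) → (89.92,53.71) → (105.71,42.05) → (108.63,22.64) → (96.97,6.85) (closed)

[4] `<path>` cubic bezier, #ff0000→engrave S262 F2748: (13.39,25.79) → (9.74,28.73) → (19.12,35.89) → (36.99,44.43) → (58.82,51.54) → (80.08,54.37) → (96.24,50.11)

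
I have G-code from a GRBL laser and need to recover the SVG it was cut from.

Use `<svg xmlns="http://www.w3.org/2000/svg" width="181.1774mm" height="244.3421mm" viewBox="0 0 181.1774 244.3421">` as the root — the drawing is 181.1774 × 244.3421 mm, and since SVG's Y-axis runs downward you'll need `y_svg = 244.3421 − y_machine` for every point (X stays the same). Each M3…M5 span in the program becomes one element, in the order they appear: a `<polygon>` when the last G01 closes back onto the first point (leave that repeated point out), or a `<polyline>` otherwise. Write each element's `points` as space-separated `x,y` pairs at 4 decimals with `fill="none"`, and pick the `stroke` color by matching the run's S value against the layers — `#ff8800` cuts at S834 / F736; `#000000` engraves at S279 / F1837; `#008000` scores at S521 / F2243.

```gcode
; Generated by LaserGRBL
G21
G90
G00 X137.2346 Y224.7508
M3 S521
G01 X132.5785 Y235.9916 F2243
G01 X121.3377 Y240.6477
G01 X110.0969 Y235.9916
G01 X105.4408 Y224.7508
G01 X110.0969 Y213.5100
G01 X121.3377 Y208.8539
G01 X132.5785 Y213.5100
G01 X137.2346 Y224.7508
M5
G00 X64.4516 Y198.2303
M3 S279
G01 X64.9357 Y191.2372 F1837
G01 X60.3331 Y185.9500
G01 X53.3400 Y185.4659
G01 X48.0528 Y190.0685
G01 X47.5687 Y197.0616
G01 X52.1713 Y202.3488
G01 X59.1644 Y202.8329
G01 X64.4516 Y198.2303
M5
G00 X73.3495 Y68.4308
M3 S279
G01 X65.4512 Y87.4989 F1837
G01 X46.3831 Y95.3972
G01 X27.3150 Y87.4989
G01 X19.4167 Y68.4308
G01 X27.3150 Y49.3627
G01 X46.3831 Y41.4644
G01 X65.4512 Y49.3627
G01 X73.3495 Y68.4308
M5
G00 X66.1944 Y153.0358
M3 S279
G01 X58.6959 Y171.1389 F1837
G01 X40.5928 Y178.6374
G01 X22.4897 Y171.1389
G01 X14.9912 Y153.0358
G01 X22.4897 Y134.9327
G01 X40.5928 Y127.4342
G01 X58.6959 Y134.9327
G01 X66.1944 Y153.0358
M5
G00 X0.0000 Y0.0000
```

<svg xmlns="http://www.w3.org/2000/svg" width="181.1774mm" height="244.3421mm" viewBox="0 0 181.1774 244.3421">
  <polygon points="137.2346,19.5913 132.5785,8.3505 121.3377,3.6944 110.0969,8.3505 105.4408,19.5913 110.0969,30.8321 121.3377,35.4882 132.5785,30.8321" fill="none" stroke="#008000"/>
  <polygon points="64.4516,46.1118 64.9357,53.1049 60.3331,58.3921 53.3400,58.8762 48.0528,54.2736 47.5687,47.2805 52.1713,41.9933 59.1644,41.5092" fill="none" stroke="#000000"/>
  <polygon points="73.3495,175.9113 65.4512,156.8432 46.3831,148.9449 27.3150,156.8432 19.4167,175.9113 27.3150,194.9794 46.3831,202.8777 65.4512,194.9794" fill="none" stroke="#000000"/>
  <polygon points="66.1944,91.3063 58.6959,73.2032 40.5928,65.7047 22.4897,73.2032 14.9912,91.3063 22.4897,109.4094 40.5928,116.9079 58.6959,109.4094" fill="none" stroke="#000000"/>
</svg>

Machine Y-up, SVG Y-down with viewBox height 244.3421, so y_svg = 244.3421 − y_machine; X carries over.

Run 1: power S521 maps to stroke `#008000` (score). The run returns to its start, so emit a `<polygon>` with points (Y-flipped): 137.2346,19.5913 132.5785,8.3505 121.3377,3.6944 110.0969,8.3505 105.4408,19.5913 110.0969,30.8321 121.3377,35.4882 132.5785,30.8321.

Run 2: power S279 maps to stroke `#000000` (engrave). The run returns to its start, so emit a `<polygon>` with points (Y-flipped): 64.4516,46.1118 64.9357,53.1049 60.3331,58.3921 53.3400,58.8762 48.0528,54.2736 47.5687,47.2805 52.1713,41.9933 59.1644,41.5092.

Run 3: power S279 maps to stroke `#000000` (engrave). The run returns to its start, so emit a `<polygon>` with points (Y-flipped): 73.3495,175.9113 65.4512,156.8432 46.3831,148.9449 27.3150,156.8432 19.4167,175.9113 27.3150,194.9794 46.3831,202.8777 65.4512,194.9794.

Run 4: S279 ⇒ engrave layer `#000000`. The run returns to its start, so emit a `<polygon>` with points (Y-flipped): 66.1944,91.3063 58.6959,73.2032 40.5928,65.7047 22.4897,73.2032 14.9912,91.3063 22.4897,109.4094 40.5928,116.9079 58.6959,109.4094.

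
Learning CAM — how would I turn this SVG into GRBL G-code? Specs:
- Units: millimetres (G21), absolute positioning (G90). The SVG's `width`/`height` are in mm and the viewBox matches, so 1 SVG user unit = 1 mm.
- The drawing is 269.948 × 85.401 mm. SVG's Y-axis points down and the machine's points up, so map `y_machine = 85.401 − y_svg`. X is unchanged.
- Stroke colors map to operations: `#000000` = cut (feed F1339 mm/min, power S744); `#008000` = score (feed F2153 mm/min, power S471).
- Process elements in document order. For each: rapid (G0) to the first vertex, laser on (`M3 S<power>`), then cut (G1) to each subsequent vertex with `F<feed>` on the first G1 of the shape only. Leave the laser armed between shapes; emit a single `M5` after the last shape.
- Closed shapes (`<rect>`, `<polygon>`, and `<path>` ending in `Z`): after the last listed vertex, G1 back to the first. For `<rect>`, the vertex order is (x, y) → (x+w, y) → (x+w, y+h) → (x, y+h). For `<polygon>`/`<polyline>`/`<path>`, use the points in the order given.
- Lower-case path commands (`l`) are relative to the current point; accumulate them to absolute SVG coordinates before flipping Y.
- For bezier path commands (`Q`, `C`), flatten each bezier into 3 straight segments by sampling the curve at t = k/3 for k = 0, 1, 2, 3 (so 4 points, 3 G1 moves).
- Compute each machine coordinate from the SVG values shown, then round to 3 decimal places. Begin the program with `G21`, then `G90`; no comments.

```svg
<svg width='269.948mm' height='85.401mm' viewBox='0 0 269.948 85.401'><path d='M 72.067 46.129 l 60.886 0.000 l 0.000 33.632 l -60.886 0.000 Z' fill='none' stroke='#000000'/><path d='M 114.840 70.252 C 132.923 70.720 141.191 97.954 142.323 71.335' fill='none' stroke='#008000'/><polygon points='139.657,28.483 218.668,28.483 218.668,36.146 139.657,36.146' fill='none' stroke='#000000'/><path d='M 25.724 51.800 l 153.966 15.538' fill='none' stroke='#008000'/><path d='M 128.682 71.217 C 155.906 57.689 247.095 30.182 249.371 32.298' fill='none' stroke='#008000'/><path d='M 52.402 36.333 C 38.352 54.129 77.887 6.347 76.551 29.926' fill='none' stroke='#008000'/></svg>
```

Since the viewBox matches the mm dimensions, user units are millimetres directly. The only transform is the Y-flip y_m = 85.401 − y_svg.

Shape 1 is a rectangle drawn with `<path>`. Its stroke #000000 means cut at S744, F1339. After flipping Y the toolpath is (72.067,39.272) → (132.953,39.272) → (132.953,5.640) → (72.067,5.640) → (72.067,39.272), returning to the start.

Shape 2 is a cubic bezier drawn with `<path>`. Its stroke #008000 means score at S471, F2153. After flipping Y the toolpath is (114.840,15.149) → (129.751,8.745) → (138.713,2.412) → (142.323,14.066).

Shape 3 is a rectangle drawn with `<polygon>`. Its stroke #000000 means cut at S744, F1339. After flipping Y the toolpath is (139.657,56.918) → (218.668,56.918) → (218.668,49.255) → (139.657,49.255) → (139.657,56.918), returning to the start.

Shape 4 is a line segment drawn with `<path>`. Its stroke #008000 means score at S471, F2153. After flipping Y the toolpath is (25.724,33.601) → (179.690,18.063).

Shape 5 is a cubic bezier drawn with `<path>`. Its stroke #008000 means score at S471, F2153. After flipping Y the toolpath is (128.682,14.184) → (171.566,30.757) → (223.119,46.960) → (249.371,53.103).

Shape 6 is a cubic bezier drawn with `<path>`. Its stroke #008000 means score at S471, F2153. After flipping Y the toolpath is (52.402,49.068) → (52.715,48.060) → (67.762,60.339) → (76.551,55.475).

G21
G90
G0 X72.067 Y39.272
M3 S744
G1 X132.953 Y39.272 F1339
G1 X132.953 Y5.640
G1 X72.067 Y5.640
G1 X72.067 Y39.272
G0 X114.840 Y15.149
M3 S471
G1 X129.751 Y8.745 F2153
G1 X138.713 Y2.412
G1 X142.323 Y14.066
G0 X139.657 Y56.918
M3 S744
G1 X218.668 Y56.918 F1339
G1 X218.668 Y49.255
G1 X139.657 Y49.255
G1 X139.657 Y56.918
G0 X25.724 Y33.601
M3 S471
G1 X179.690 Y18.063 F2153
G0 X128.682 Y14.184
M3 S471
G1 X171.566 Y30.757 F2153
G1 X223.119 Y46.960
G1 X249.371 Y53.103
G0 X52.402 Y49.068
M3 S471
G1 X52.715 Y48.060 F2153
G1 X67.762 Y60.339
G1 X76.551 Y55.475
M5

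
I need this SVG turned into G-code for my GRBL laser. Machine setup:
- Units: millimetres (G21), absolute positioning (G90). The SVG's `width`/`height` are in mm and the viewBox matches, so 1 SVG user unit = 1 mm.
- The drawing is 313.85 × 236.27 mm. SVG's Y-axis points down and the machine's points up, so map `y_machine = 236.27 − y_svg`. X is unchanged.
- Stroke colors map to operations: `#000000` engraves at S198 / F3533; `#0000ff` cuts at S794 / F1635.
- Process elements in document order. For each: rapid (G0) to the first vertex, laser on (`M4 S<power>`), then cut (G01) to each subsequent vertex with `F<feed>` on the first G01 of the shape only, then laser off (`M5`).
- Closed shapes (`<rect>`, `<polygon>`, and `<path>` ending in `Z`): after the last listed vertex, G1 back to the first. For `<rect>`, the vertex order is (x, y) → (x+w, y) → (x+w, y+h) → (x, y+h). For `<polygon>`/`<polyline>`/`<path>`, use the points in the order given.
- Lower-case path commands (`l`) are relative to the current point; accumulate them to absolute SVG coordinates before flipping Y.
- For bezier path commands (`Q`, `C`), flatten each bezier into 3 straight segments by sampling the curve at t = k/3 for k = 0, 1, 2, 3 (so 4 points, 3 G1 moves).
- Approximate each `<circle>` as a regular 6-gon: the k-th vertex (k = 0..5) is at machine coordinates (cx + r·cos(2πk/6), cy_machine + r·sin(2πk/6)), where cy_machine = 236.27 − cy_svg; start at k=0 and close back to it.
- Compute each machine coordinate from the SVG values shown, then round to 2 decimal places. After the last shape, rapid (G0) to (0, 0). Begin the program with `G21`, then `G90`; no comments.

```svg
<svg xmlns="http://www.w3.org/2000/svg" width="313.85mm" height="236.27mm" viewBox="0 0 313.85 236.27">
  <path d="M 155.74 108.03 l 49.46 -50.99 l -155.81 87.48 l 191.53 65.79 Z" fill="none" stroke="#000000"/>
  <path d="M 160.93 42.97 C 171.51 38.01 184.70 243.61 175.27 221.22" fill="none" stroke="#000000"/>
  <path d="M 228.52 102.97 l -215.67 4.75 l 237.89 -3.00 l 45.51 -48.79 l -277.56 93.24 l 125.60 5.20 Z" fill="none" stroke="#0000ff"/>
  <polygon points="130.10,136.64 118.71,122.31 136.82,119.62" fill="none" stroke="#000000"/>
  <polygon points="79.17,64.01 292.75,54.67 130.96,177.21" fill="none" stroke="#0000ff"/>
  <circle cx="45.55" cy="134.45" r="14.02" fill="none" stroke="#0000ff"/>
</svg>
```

G21
G90
G0 X155.74 Y128.24
M4 S198
G01 X205.20 Y179.23 F3533
G01 X49.39 Y91.75
G01 X240.92 Y25.96
G01 X155.74 Y128.24
M5
G0 X160.93 Y193.30
M4 S198
G01 X171.45 Y144.32 F3533
G01 X178.09 Y52.41
G01 X175.27 Y15.05
M5
G0 X228.52 Y133.30
M4 S794
G01 X12.85 Y128.55 F1635
G01 X250.74 Y131.55
G01 X296.25 Y180.34
G01 X18.69 Y87.10
G01 X144.29 Y81.90
G01 X228.52 Y133.30
M5
G0 X130.10 Y99.63
M4 S198
G01 X118.71 Y113.96 F3533
G01 X136.82 Y116.65
G01 X130.10 Y99.63
M5
G0 X79.17 Y172.26
M4 S794
G01 X292.75 Y181.60 F1635
G01 X130.96 Y59.06
G01 X79.17 Y172.26
M5
G0 X59.57 Y101.82
M4 S794
G01 X52.56 Y113.96 F1635
G01 X38.54 Y113.96
G01 X31.53 Y101.82
G01 X38.54 Y89.68
G01 X52.56 Y89.68
G01 X59.57 Y101.82
M5
G0 X0.00 Y0.00

viewBox `0 0 313.85 236.27` with mm width/height → 1 unit = 1 mm. Flip: y_m = 236.27 − y_svg.

**Shape 1** — `<path>` closed polygon, stroke `#000000` → engrave (S198, F3533). Machine vertices: (155.74,128.24) → (205.20,179.23) → (49.39,91.75) → (240.92,25.96) → (155.74,128.24). Closed: final G1 returns to the first vertex.

**Shape 2** — `<path>` cubic bezier, stroke `#000000` → engrave (S198, F3533). Control points (SVG): P0=(160.93,42.97), P1=(171.51,38.01), P2=(184.70,243.61), P3=(175.27,221.22); sampled at t=k/3. Machine vertices: (160.93,193.30) → (171.45,144.32) → (178.09,52.41) → (175.27,15.05). Open path.

**Shape 3** — `<path>` closed polygon, stroke `#0000ff` → cut (S794, F1635). Machine vertices: (228.52,133.30) → (12.85,128.55) → (250.74,131.55) → (296.25,180.34) → (18.69,87.10) → (144.29,81.90) → (228.52,133.30). Closed: final G1 returns to the first vertex.

**Shape 4** — `<polygon>` regular polygon, stroke `#000000` → engrave (S198, F3533). Machine vertices: (130.10,99.63) → (118.71,113.96) → (136.82,116.65) → (130.10,99.63). Closed: final G1 returns to the first vertex.

**Shape 5** — `<polygon>` closed polygon, stroke `#0000ff` → cut (S794, F1635). Machine vertices: (79.17,172.26) → (292.75,181.60) → (130.96,59.06) → (79.17,172.26). Closed: final G1 returns to the first vertex.

**Shape 6** — `<circle>` circle, stroke `#0000ff` → cut (S794, F1635). Machine vertices: (59.57,101.82) → (52.56,113.96) → (38.54,113.96) → (31.53,101.82) → (38.54,89.68) → (52.56,89.68) → (59.57,101.82). Closed: final G1 returns to the first vertex.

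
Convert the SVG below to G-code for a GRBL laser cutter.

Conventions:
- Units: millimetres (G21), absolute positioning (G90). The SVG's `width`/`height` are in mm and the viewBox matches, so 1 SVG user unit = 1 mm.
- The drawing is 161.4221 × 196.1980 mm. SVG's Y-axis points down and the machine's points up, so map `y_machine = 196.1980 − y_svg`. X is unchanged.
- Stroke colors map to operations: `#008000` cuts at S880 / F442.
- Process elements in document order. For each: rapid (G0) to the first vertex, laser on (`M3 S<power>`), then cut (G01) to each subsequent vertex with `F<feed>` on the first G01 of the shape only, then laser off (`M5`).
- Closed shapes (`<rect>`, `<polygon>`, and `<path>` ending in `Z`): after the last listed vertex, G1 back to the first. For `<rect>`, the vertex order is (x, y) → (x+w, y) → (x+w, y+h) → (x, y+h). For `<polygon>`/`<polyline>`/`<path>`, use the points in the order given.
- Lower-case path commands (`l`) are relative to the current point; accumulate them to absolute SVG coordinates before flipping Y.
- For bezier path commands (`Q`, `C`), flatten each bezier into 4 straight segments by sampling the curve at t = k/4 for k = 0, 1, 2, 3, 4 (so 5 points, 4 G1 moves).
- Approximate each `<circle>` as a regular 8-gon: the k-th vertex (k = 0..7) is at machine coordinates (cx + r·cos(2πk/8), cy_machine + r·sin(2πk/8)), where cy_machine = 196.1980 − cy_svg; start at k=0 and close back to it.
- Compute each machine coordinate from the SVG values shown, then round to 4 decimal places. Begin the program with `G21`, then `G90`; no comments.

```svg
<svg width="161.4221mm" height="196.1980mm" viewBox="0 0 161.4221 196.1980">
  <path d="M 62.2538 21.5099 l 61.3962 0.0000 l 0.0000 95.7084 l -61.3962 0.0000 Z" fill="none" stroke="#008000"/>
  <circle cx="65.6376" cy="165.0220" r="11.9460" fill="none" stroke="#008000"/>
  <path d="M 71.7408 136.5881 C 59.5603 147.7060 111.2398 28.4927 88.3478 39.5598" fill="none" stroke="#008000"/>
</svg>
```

G21
G90
G0 X62.2538 Y174.6881
M3 S880
G01 X123.6500 Y174.6881 F442
G01 X123.6500 Y78.9797
G01 X62.2538 Y78.9797
G01 X62.2538 Y174.6881
M5
G0 X77.5836 Y31.1760
M3 S880
G01 X74.0847 Y39.6231 F442
G01 X65.6376 Y43.1220
G01 X57.1905 Y39.6231
G01 X53.6916 Y31.1760
G01 X57.1905 Y22.7289
G01 X65.6376 Y19.2300
G01 X74.0847 Y22.7289
G01 X77.5836 Y31.1760
M5
G0 X71.7408 Y59.6099
M3 S880
G01 X72.4162 Y71.6365 F442
G01 X84.0611 Y108.1050
G01 X93.6976 Y144.5830
G01 X88.3478 Y156.6382
M5

1 u = 1 mm; y_m = 196.1980 − y.

[1] `<path>` rectangle, #008000→cut S880 F442: (62.2538,174.6881) → (123.6500,174.6881) → (123.6500,78.9797) → (62.2538,78.9797) → (62.2538,174.6881) (closed)

[2] `<circle>` circle, #008000→cut S880 F442: (77.5836,31.1760) → (74.0847,39.6231) → (65.6376,43.1220) → (57.1905,39.6231) → (53.6916,31.1760) → (57.1905,22.7289) → (65.6376,19.2300) → (74.0847,22.7289) → (77.5836,31.1760) (closed)

[3] `<path>` cubic bezier, #008000→cut S880 F442: (71.7408,59.6099) → (72.4162,71.6365) → (84.0611,108.1050) → (93.6976,144.5830) → (88.3478,156.6382)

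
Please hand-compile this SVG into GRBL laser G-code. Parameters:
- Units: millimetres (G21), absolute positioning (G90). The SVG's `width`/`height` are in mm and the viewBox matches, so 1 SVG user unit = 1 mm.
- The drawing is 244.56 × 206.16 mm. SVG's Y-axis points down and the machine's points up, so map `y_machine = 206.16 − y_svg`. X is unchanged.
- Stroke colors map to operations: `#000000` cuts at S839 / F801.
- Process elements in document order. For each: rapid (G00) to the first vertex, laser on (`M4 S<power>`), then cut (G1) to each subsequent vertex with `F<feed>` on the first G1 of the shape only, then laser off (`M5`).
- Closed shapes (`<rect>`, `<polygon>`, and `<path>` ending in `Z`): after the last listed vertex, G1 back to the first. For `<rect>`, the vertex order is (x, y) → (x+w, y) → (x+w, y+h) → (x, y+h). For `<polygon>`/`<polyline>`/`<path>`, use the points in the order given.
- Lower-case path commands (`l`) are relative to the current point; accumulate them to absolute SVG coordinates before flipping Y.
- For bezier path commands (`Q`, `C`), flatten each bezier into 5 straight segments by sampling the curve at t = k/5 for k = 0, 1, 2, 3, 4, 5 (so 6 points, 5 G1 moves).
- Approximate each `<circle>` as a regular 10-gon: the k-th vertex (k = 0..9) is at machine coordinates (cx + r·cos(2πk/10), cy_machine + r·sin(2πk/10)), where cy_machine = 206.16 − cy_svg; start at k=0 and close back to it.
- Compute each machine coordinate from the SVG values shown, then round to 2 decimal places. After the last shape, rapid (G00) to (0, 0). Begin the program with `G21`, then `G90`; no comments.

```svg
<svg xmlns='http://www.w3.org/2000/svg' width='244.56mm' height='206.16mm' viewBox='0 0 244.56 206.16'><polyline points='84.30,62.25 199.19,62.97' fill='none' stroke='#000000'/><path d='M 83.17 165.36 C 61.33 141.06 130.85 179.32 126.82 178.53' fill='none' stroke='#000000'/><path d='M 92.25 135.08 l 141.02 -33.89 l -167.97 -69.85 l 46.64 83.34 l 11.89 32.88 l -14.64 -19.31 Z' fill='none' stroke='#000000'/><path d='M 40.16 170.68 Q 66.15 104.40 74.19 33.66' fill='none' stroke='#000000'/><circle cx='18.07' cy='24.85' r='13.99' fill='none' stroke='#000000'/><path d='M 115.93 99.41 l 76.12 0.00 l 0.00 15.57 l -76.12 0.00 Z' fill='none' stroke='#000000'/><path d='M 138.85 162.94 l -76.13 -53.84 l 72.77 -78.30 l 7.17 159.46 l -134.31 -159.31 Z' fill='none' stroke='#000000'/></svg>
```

viewBox `0 0 244.56 206.16` with mm width/height → 1 unit = 1 mm. Flip: y_m = 206.16 − y_svg.

**Shape 1** — `<polyline>` line segment, stroke `#000000` → cut (S839, F801). Machine vertices: (84.30,143.91) → (199.19,143.19). Open path.

**Shape 2** — `<path>` cubic bezier, stroke `#000000` → cut (S839, F801). Control points (SVG): P0=(83.17,165.36), P1=(61.33,141.06), P2=(130.85,179.32), P3=(126.82,178.53); sampled at t=k/5. Machine vertices: (83.17,40.80) → (79.71,48.69) → (90.26,46.43) → (106.91,38.92) → (121.73,31.03) → (126.82,27.63). Open path.

**Shape 3** — `<path>` closed polygon, stroke `#000000` → cut (S839, F801). Machine vertices: (92.25,71.08) → (233.27,104.97) → (65.30,174.82) → (111.94,91.48) → (123.83,58.60) → (109.19,77.91) → (92.25,71.08). Closed: final G1 returns to the first vertex.

**Shape 4** — `<path>` quadratic bezier, stroke `#000000` → cut (S839, F801). Control points (SVG): P0=(40.16,170.68), P1=(66.15,104.40), P2=(74.19,33.66); sampled at t=k/5. Machine vertices: (40.16,35.48) → (49.84,62.17) → (58.08,89.22) → (64.89,116.62) → (70.26,144.38) → (74.19,172.50). Open path.

**Shape 5** — `<circle>` circle, stroke `#000000` → cut (S839, F801). Machine vertices: (32.06,181.31) → (29.39,189.53) → (22.39,194.62) → (13.75,194.62) → (6.75,189.53) → (4.08,181.31) → (6.75,173.09) → (13.75,168.00) → (22.39,168.00) → (29.39,173.09) → (32.06,181.31). Closed: final G1 returns to the first vertex.

**Shape 6** — `<path>` rectangle, stroke `#000000` → cut (S839, F801). Machine vertices: (115.93,106.75) → (192.05,106.75) → (192.05,91.18) → (115.93,91.18) → (115.93,106.75). Closed: final G1 returns to the first vertex.

**Shape 7** — `<path>` closed polygon, stroke `#000000` → cut (S839, F801). Machine vertices: (138.85,43.22) → (62.72,97.06) → (135.49,175.36) → (142.66,15.90) → (8.35,175.21) → (138.85,43.22). Closed: final G1 returns to the first vertex.

G21
G90
G00 X84.30 Y143.91
M4 S839
G1 X199.19 Y143.19 F801
M5
G00 X83.17 Y40.80
M4 S839
G1 X79.71 Y48.69 F801
G1 X90.26 Y46.43
G1 X106.91 Y38.92
G1 X121.73 Y31.03
G1 X126.82 Y27.63
M5
G00 X92.25 Y71.08
M4 S839
G1 X233.27 Y104.97 F801
G1 X65.30 Y174.82
G1 X111.94 Y91.48
G1 X123.83 Y58.60
G1 X109.19 Y77.91
G1 X92.25 Y71.08
M5
G00 X40.16 Y35.48
M4 S839
G1 X49.84 Y62.17 F801
G1 X58.08 Y89.22
G1 X64.89 Y116.62
G1 X70.26 Y144.38
G1 X74.19 Y172.50
M5
G00 X32.06 Y181.31
M4 S839
G1 X29.39 Y189.53 F801
G1 X22.39 Y194.62
G1 X13.75 Y194.62
G1 X6.75 Y189.53
G1 X4.08 Y181.31
G1 X6.75 Y173.09
G1 X13.75 Y168.00
G1 X22.39 Y168.00
G1 X29.39 Y173.09
G1 X32.06 Y181.31
M5
G00 X115.93 Y106.75
M4 S839
G1 X192.05 Y106.75 F801
G1 X192.05 Y91.18
G1 X115.93 Y91.18
G1 X115.93 Y106.75
M5
G00 X138.85 Y43.22
M4 S839
G1 X62.72 Y97.06 F801
G1 X135.49 Y175.36
G1 X142.66 Y15.90
G1 X8.35 Y175.21
G1 X138.85 Y43.22
M5
G00 X0.00 Y0.00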